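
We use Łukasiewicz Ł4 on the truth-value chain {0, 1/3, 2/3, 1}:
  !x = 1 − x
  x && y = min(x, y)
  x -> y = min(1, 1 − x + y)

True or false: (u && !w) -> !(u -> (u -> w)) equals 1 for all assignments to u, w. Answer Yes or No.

No

Counterexample: take u = 1/3, w = 0.
!w = !0 = 1
u && !w = 1/3 && 1 = 1/3
u -> w = 1/3 -> 0 = 2/3
u -> (u -> w) = 1/3 -> 2/3 = 1
!(u -> (u -> w)) = !1 = 0
(u && !w) -> !(u -> (u -> w)) = 1/3 -> 0 = 2/3
This gives 2/3 ≠ 1.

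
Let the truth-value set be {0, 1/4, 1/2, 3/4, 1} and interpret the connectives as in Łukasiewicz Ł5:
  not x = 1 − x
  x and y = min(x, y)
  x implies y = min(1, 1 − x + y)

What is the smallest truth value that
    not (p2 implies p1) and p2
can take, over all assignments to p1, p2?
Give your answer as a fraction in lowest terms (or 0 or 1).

Take p1 = 0, p2 = 0:
p2 implies p1 = 0 implies 0 = 1
not (p2 implies p1) = not 1 = 0
not (p2 implies p1) and p2 = 0 and 0 = 0
No assignment yields a value below 0, so this is the minimum.

0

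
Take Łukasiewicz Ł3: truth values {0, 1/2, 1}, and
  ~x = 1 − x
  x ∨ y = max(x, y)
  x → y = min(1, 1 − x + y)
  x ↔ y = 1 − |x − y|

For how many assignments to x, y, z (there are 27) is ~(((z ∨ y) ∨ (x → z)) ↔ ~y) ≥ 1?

10

value 1: 10 assignments (counts)
value 1/2: 8 assignments
value 0: 9 assignments
So 10 of the 27 assignments meet the threshold.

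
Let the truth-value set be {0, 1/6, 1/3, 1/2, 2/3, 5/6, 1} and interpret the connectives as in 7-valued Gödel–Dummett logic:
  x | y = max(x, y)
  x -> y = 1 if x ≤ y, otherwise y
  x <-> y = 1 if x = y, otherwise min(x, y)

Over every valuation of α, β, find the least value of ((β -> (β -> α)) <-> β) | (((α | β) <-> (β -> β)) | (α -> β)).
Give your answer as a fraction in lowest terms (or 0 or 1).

1/6

Take α = 1/6, β = 0:
β -> α = 0 -> 1/6 = 1
β -> (β -> α) = 0 -> 1 = 1
(β -> (β -> α)) <-> β = 1 <-> 0 = 0
α | β = 1/6 | 0 = 1/6
β -> β = 0 -> 0 = 1
(α | β) <-> (β -> β) = 1/6 <-> 1 = 1/6
α -> β = 1/6 -> 0 = 0
((α | β) <-> (β -> β)) | (α -> β) = 1/6 | 0 = 1/6
((β -> (β -> α)) <-> β) | (((α | β) <-> (β -> β)) | (α -> β)) = 0 | 1/6 = 1/6
No assignment yields a value below 1/6, so this is the minimum.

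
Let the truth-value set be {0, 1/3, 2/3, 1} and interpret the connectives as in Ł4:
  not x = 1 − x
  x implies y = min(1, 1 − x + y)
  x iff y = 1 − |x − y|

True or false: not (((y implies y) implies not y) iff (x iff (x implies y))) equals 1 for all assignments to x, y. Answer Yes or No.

No

Counterexample: take x = 0, y = 1/3.
y implies y = 1/3 implies 1/3 = 1
not y = not 1/3 = 2/3
(y implies y) implies not y = 1 implies 2/3 = 2/3
x implies y = 0 implies 1/3 = 1
x iff (x implies y) = 0 iff 1 = 0
((y implies y) implies not y) iff (x iff (x implies y)) = 2/3 iff 0 = 1/3
not (((y implies y) implies not y) iff (x iff (x implies y))) = not 1/3 = 2/3
This gives 2/3 ≠ 1.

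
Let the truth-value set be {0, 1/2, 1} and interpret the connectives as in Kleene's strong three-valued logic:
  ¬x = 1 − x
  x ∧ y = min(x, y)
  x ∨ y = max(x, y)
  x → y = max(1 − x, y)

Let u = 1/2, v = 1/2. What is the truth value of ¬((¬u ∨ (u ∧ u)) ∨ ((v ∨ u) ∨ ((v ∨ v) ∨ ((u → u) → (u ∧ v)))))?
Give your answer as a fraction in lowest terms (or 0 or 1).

¬u = ¬1/2 = 1/2
u ∧ u = 1/2 ∧ 1/2 = 1/2
¬u ∨ (u ∧ u) = 1/2 ∨ 1/2 = 1/2
v ∨ u = 1/2 ∨ 1/2 = 1/2
v ∨ v = 1/2 ∨ 1/2 = 1/2
u → u = 1/2 → 1/2 = 1/2
u ∧ v = 1/2 ∧ 1/2 = 1/2
(u → u) → (u ∧ v) = 1/2 → 1/2 = 1/2
(v ∨ v) ∨ ((u → u) → (u ∧ v)) = 1/2 ∨ 1/2 = 1/2
(v ∨ u) ∨ ((v ∨ v) ∨ ((u → u) → (u ∧ v))) = 1/2 ∨ 1/2 = 1/2
(¬u ∨ (u ∧ u)) ∨ ((v ∨ u) ∨ ((v ∨ v) ∨ ((u → u) → (u ∧ v)))) = 1/2 ∨ 1/2 = 1/2
¬((¬u ∨ (u ∧ u)) ∨ ((v ∨ u) ∨ ((v ∨ v) ∨ ((u → u) → (u ∧ v))))) = ¬1/2 = 1/2

1/2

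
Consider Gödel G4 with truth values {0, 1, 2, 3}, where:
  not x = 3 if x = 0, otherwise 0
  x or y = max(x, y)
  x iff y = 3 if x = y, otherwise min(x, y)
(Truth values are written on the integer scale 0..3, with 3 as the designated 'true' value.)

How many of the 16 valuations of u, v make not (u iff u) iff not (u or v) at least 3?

15

u = 0, v = 0 ↦ 0  <
u = 0, v = 1 ↦ 3  ≥
u = 0, v = 2 ↦ 3  ≥
u = 0, v = 3 ↦ 3  ≥
u = 1, v = 0 ↦ 3  ≥
u = 1, v = 1 ↦ 3  ≥
u = 1, v = 2 ↦ 3  ≥
u = 1, v = 3 ↦ 3  ≥
u = 2, v = 0 ↦ 3  ≥
u = 2, v = 1 ↦ 3  ≥
u = 2, v = 2 ↦ 3  ≥
u = 2, v = 3 ↦ 3  ≥
u = 3, v = 0 ↦ 3  ≥
u = 3, v = 1 ↦ 3  ≥
u = 3, v = 2 ↦ 3  ≥
u = 3, v = 3 ↦ 3  ≥
So 15 of the 16 assignments meet the threshold.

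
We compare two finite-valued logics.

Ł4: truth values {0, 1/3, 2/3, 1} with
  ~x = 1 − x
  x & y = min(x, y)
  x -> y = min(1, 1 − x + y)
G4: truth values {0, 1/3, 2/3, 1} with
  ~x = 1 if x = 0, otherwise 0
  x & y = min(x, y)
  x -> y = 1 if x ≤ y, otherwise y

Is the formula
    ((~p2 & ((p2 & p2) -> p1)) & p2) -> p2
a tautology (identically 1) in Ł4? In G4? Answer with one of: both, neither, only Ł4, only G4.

both

In Ł4: every assignment gives 1 — tautology.
In G4: every assignment gives 1 — tautology.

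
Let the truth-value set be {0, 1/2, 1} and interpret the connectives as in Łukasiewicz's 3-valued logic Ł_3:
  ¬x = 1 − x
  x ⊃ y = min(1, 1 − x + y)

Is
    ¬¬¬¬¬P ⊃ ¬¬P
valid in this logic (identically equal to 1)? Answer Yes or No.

Counterexample: take P = 0.
¬P = ¬0 = 1
¬¬P = ¬1 = 0
¬¬¬P = ¬0 = 1
¬¬¬¬P = ¬1 = 0
¬¬¬¬¬P = ¬0 = 1
¬P = ¬0 = 1
¬¬P = ¬1 = 0
¬¬¬¬¬P ⊃ ¬¬P = 1 ⊃ 0 = 0
This gives 0 ≠ 1.

No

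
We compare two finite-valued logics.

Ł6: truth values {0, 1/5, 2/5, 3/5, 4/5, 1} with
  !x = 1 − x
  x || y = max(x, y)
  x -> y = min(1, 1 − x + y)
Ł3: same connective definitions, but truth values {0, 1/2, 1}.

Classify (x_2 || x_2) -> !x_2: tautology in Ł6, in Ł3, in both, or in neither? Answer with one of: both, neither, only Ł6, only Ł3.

In Ł6: at x_2 = 3/5 the value is 4/5 — not a tautology.
In Ł3: at x_2 = 1 the value is 0 — not a tautology.

neither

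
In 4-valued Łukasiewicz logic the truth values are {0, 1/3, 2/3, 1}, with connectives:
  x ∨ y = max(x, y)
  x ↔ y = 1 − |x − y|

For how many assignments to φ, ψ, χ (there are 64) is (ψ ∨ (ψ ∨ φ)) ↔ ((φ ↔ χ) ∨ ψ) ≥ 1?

value 1: 37 assignments (counts)
value 2/3: 18 assignments
value 1/3: 7 assignments
value 0: 2 assignments
So 37 of the 64 assignments meet the threshold.

37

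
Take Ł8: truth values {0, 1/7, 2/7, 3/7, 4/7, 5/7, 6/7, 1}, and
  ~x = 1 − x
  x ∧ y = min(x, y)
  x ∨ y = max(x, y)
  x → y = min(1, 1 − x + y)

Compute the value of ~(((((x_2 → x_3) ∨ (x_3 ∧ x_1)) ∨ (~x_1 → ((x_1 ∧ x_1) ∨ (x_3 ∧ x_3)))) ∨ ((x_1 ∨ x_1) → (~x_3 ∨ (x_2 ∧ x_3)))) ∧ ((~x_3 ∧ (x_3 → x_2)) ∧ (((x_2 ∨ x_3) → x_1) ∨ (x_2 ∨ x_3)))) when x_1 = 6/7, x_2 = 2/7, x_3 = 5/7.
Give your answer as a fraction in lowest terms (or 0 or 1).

5/7

x_2 → x_3 = 2/7 → 5/7 = 1
x_3 ∧ x_1 = 5/7 ∧ 6/7 = 5/7
(x_2 → x_3) ∨ (x_3 ∧ x_1) = 1 ∨ 5/7 = 1
~x_1 = ~6/7 = 1/7
x_1 ∧ x_1 = 6/7 ∧ 6/7 = 6/7
x_3 ∧ x_3 = 5/7 ∧ 5/7 = 5/7
(x_1 ∧ x_1) ∨ (x_3 ∧ x_3) = 6/7 ∨ 5/7 = 6/7
~x_1 → ((x_1 ∧ x_1) ∨ (x_3 ∧ x_3)) = 1/7 → 6/7 = 1
((x_2 → x_3) ∨ (x_3 ∧ x_1)) ∨ (~x_1 → ((x_1 ∧ x_1) ∨ (x_3 ∧ x_3))) = 1 ∨ 1 = 1
x_1 ∨ x_1 = 6/7 ∨ 6/7 = 6/7
~x_3 = ~5/7 = 2/7
x_2 ∧ x_3 = 2/7 ∧ 5/7 = 2/7
~x_3 ∨ (x_2 ∧ x_3) = 2/7 ∨ 2/7 = 2/7
(x_1 ∨ x_1) → (~x_3 ∨ (x_2 ∧ x_3)) = 6/7 → 2/7 = 3/7
(((x_2 → x_3) ∨ (x_3 ∧ x_1)) ∨ (~x_1 → ((x_1 ∧ x_1) ∨ (x_3 ∧ x_3)))) ∨ ((x_1 ∨ x_1) → (~x_3 ∨ (x_2 ∧ x_3))) = 1 ∨ 3/7 = 1
~x_3 = ~5/7 = 2/7
x_3 → x_2 = 5/7 → 2/7 = 4/7
~x_3 ∧ (x_3 → x_2) = 2/7 ∧ 4/7 = 2/7
x_2 ∨ x_3 = 2/7 ∨ 5/7 = 5/7
(x_2 ∨ x_3) → x_1 = 5/7 → 6/7 = 1
x_2 ∨ x_3 = 2/7 ∨ 5/7 = 5/7
((x_2 ∨ x_3) → x_1) ∨ (x_2 ∨ x_3) = 1 ∨ 5/7 = 1
(~x_3 ∧ (x_3 → x_2)) ∧ (((x_2 ∨ x_3) → x_1) ∨ (x_2 ∨ x_3)) = 2/7 ∧ 1 = 2/7
((((x_2 → x_3) ∨ (x_3 ∧ x_1)) ∨ (~x_1 → ((x_1 ∧ x_1) ∨ (x_3 ∧ x_3)))) ∨ ((x_1 ∨ x_1) → (~x_3 ∨ (x_2 ∧ x_3)))) ∧ ((~x_3 ∧ (x_3 → x_2)) ∧ (((x_2 ∨ x_3) → x_1) ∨ (x_2 ∨ x_3))) = 1 ∧ 2/7 = 2/7
~(((((x_2 → x_3) ∨ (x_3 ∧ x_1)) ∨ (~x_1 → ((x_1 ∧ x_1) ∨ (x_3 ∧ x_3)))) ∨ ((x_1 ∨ x_1) → (~x_3 ∨ (x_2 ∧ x_3)))) ∧ ((~x_3 ∧ (x_3 → x_2)) ∧ (((x_2 ∨ x_3) → x_1) ∨ (x_2 ∨ x_3)))) = ~2/7 = 5/7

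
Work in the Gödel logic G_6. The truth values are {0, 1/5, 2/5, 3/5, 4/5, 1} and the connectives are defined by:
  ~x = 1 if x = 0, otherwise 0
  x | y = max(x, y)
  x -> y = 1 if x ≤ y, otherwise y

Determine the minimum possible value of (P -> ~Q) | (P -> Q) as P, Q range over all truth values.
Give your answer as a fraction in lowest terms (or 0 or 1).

1/5

Take P = 2/5, Q = 1/5:
~Q = ~1/5 = 0
P -> ~Q = 2/5 -> 0 = 0
P -> Q = 2/5 -> 1/5 = 1/5
(P -> ~Q) | (P -> Q) = 0 | 1/5 = 1/5
No assignment yields a value below 1/5, so this is the minimum.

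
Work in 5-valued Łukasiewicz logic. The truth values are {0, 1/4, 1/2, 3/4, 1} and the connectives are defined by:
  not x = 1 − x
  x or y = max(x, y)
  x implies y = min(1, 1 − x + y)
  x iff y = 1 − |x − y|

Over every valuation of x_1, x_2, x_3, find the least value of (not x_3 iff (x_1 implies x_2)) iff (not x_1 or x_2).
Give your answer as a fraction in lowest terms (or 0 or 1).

0

Take x_1 = 0, x_2 = 0, x_3 = 1:
not x_3 = not 1 = 0
x_1 implies x_2 = 0 implies 0 = 1
not x_3 iff (x_1 implies x_2) = 0 iff 1 = 0
not x_1 = not 0 = 1
not x_1 or x_2 = 1 or 0 = 1
(not x_3 iff (x_1 implies x_2)) iff (not x_1 or x_2) = 0 iff 1 = 0
No assignment yields a value below 0, so this is the minimum.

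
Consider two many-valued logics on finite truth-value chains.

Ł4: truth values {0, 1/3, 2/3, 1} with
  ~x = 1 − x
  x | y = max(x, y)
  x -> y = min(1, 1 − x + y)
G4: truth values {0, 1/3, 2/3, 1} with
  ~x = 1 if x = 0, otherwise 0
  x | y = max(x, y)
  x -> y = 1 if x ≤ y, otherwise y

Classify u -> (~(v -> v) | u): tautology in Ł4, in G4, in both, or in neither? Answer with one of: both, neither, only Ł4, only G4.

In Ł4: every assignment gives 1 — tautology.
In G4: every assignment gives 1 — tautology.

both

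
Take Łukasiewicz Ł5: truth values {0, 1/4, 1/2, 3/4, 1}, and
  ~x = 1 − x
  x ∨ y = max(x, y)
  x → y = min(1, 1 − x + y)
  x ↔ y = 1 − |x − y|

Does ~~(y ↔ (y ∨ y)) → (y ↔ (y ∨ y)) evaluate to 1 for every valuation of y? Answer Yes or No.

Yes

y = 0 ↦ 1
y = 1/4 ↦ 1
y = 1/2 ↦ 1
y = 3/4 ↦ 1
y = 1 ↦ 1
Every assignment gives a value ≥ 1.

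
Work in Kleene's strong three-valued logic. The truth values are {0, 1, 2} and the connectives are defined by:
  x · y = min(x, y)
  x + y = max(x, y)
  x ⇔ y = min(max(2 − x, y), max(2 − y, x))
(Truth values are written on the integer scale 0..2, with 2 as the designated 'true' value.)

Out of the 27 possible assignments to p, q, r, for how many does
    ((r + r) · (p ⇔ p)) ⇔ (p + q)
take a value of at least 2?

5

value 2: 5 assignments (counts)
value 1: 16 assignments
value 0: 6 assignments
So 5 of the 27 assignments meet the threshold.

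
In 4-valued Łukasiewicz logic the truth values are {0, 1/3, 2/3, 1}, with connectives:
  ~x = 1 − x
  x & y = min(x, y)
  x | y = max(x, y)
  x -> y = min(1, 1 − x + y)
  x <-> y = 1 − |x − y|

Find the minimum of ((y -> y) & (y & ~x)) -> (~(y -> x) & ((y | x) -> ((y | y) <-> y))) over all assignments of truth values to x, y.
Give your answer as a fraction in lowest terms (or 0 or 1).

Take x = 1/3, y = 1/3:
y -> y = 1/3 -> 1/3 = 1
~x = ~1/3 = 2/3
y & ~x = 1/3 & 2/3 = 1/3
(y -> y) & (y & ~x) = 1 & 1/3 = 1/3
y -> x = 1/3 -> 1/3 = 1
~(y -> x) = ~1 = 0
y | x = 1/3 | 1/3 = 1/3
y | y = 1/3 | 1/3 = 1/3
(y | y) <-> y = 1/3 <-> 1/3 = 1
(y | x) -> ((y | y) <-> y) = 1/3 -> 1 = 1
~(y -> x) & ((y | x) -> ((y | y) <-> y)) = 0 & 1 = 0
((y -> y) & (y & ~x)) -> (~(y -> x) & ((y | x) -> ((y | y) <-> y))) = 1/3 -> 0 = 2/3
No assignment yields a value below 2/3, so this is the minimum.

2/3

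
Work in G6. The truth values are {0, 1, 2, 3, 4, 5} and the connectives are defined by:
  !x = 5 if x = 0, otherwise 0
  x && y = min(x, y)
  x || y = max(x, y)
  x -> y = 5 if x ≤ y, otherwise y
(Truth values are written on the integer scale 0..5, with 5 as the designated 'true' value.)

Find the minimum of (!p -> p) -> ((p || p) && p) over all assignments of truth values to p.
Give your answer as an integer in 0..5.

Take p = 1:
!p = !1 = 0
!p -> p = 0 -> 1 = 5
p || p = 1 || 1 = 1
(p || p) && p = 1 && 1 = 1
(!p -> p) -> ((p || p) && p) = 5 -> 1 = 1
No assignment yields a value below 1, so this is the minimum.

1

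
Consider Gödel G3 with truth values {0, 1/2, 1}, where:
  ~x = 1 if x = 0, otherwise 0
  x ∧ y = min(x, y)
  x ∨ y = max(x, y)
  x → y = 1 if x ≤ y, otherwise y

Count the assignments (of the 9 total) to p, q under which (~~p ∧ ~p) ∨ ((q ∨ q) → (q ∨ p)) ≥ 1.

9

p = 0, q = 0 ↦ 1  ≥
p = 0, q = 1/2 ↦ 1  ≥
p = 0, q = 1 ↦ 1  ≥
p = 1/2, q = 0 ↦ 1  ≥
p = 1/2, q = 1/2 ↦ 1  ≥
p = 1/2, q = 1 ↦ 1  ≥
p = 1, q = 0 ↦ 1  ≥
p = 1, q = 1/2 ↦ 1  ≥
p = 1, q = 1 ↦ 1  ≥
So 9 of the 9 assignments meet the threshold.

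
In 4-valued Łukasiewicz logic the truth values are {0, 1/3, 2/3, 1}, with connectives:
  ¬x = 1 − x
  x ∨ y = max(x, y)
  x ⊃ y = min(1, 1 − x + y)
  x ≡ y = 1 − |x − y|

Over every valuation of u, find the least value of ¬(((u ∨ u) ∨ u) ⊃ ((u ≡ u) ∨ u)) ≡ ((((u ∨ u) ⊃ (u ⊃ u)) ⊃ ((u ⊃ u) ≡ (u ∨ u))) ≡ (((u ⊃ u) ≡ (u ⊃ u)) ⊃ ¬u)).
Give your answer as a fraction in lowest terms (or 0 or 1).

1/3

Take u = 1/3:
u ∨ u = 1/3 ∨ 1/3 = 1/3
(u ∨ u) ∨ u = 1/3 ∨ 1/3 = 1/3
u ≡ u = 1/3 ≡ 1/3 = 1
(u ≡ u) ∨ u = 1 ∨ 1/3 = 1
((u ∨ u) ∨ u) ⊃ ((u ≡ u) ∨ u) = 1/3 ⊃ 1 = 1
¬(((u ∨ u) ∨ u) ⊃ ((u ≡ u) ∨ u)) = ¬1 = 0
u ∨ u = 1/3 ∨ 1/3 = 1/3
u ⊃ u = 1/3 ⊃ 1/3 = 1
(u ∨ u) ⊃ (u ⊃ u) = 1/3 ⊃ 1 = 1
u ⊃ u = 1/3 ⊃ 1/3 = 1
u ∨ u = 1/3 ∨ 1/3 = 1/3
(u ⊃ u) ≡ (u ∨ u) = 1 ≡ 1/3 = 1/3
((u ∨ u) ⊃ (u ⊃ u)) ⊃ ((u ⊃ u) ≡ (u ∨ u)) = 1 ⊃ 1/3 = 1/3
u ⊃ u = 1/3 ⊃ 1/3 = 1
u ⊃ u = 1/3 ⊃ 1/3 = 1
(u ⊃ u) ≡ (u ⊃ u) = 1 ≡ 1 = 1
¬u = ¬1/3 = 2/3
((u ⊃ u) ≡ (u ⊃ u)) ⊃ ¬u = 1 ⊃ 2/3 = 2/3
(((u ∨ u) ⊃ (u ⊃ u)) ⊃ ((u ⊃ u) ≡ (u ∨ u))) ≡ (((u ⊃ u) ≡ (u ⊃ u)) ⊃ ¬u) = 1/3 ≡ 2/3 = 2/3
¬(((u ∨ u) ∨ u) ⊃ ((u ≡ u) ∨ u)) ≡ ((((u ∨ u) ⊃ (u ⊃ u)) ⊃ ((u ⊃ u) ≡ (u ∨ u))) ≡ (((u ⊃ u) ≡ (u ⊃ u)) ⊃ ¬u)) = 0 ≡ 2/3 = 1/3
No assignment yields a value below 1/3, so this is the minimum.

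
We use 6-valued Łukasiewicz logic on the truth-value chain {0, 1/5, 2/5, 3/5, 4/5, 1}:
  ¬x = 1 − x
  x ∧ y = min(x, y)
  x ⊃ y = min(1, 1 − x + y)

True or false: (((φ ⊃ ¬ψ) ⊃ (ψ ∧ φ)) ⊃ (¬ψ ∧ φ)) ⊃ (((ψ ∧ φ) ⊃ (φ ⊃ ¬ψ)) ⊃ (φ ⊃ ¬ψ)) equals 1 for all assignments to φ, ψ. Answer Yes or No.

Counterexample: take φ = 4/5, ψ = 2/5.
¬ψ = ¬2/5 = 3/5
φ ⊃ ¬ψ = 4/5 ⊃ 3/5 = 4/5
ψ ∧ φ = 2/5 ∧ 4/5 = 2/5
(φ ⊃ ¬ψ) ⊃ (ψ ∧ φ) = 4/5 ⊃ 2/5 = 3/5
¬ψ = ¬2/5 = 3/5
¬ψ ∧ φ = 3/5 ∧ 4/5 = 3/5
((φ ⊃ ¬ψ) ⊃ (ψ ∧ φ)) ⊃ (¬ψ ∧ φ) = 3/5 ⊃ 3/5 = 1
ψ ∧ φ = 2/5 ∧ 4/5 = 2/5
¬ψ = ¬2/5 = 3/5
φ ⊃ ¬ψ = 4/5 ⊃ 3/5 = 4/5
(ψ ∧ φ) ⊃ (φ ⊃ ¬ψ) = 2/5 ⊃ 4/5 = 1
¬ψ = ¬2/5 = 3/5
φ ⊃ ¬ψ = 4/5 ⊃ 3/5 = 4/5
((ψ ∧ φ) ⊃ (φ ⊃ ¬ψ)) ⊃ (φ ⊃ ¬ψ) = 1 ⊃ 4/5 = 4/5
(((φ ⊃ ¬ψ) ⊃ (ψ ∧ φ)) ⊃ (¬ψ ∧ φ)) ⊃ (((ψ ∧ φ) ⊃ (φ ⊃ ¬ψ)) ⊃ (φ ⊃ ¬ψ)) = 1 ⊃ 4/5 = 4/5
This gives 4/5 ≠ 1.

No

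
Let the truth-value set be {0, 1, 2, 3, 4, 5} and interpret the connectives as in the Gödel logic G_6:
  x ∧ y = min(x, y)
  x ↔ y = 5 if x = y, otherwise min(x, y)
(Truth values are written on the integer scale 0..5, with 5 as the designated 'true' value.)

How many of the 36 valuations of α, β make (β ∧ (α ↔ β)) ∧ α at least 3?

value 5: 1 assignment (counts)
value 4: 3 assignments (counts)
value 3: 5 assignments (counts)
value 2: 7 assignments
value 1: 9 assignments
value 0: 11 assignments
So 9 of the 36 assignments meet the threshold.

9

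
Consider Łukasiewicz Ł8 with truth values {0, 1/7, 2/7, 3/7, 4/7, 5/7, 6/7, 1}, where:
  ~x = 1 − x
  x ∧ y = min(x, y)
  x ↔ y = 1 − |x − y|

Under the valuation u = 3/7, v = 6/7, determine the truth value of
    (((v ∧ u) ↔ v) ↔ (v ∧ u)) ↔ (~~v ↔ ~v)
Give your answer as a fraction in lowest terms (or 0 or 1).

v ∧ u = 6/7 ∧ 3/7 = 3/7
(v ∧ u) ↔ v = 3/7 ↔ 6/7 = 4/7
v ∧ u = 6/7 ∧ 3/7 = 3/7
((v ∧ u) ↔ v) ↔ (v ∧ u) = 4/7 ↔ 3/7 = 6/7
~v = ~6/7 = 1/7
~~v = ~1/7 = 6/7
~v = ~6/7 = 1/7
~~v ↔ ~v = 6/7 ↔ 1/7 = 2/7
(((v ∧ u) ↔ v) ↔ (v ∧ u)) ↔ (~~v ↔ ~v) = 6/7 ↔ 2/7 = 3/7

3/7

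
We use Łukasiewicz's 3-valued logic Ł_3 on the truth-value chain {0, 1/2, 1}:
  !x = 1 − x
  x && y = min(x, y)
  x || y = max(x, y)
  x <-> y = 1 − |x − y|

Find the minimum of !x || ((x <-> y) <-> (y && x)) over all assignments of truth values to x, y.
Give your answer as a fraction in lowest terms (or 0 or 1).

Take x = 1/2, y = 0:
!x = !1/2 = 1/2
x <-> y = 1/2 <-> 0 = 1/2
y && x = 0 && 1/2 = 0
(x <-> y) <-> (y && x) = 1/2 <-> 0 = 1/2
!x || ((x <-> y) <-> (y && x)) = 1/2 || 1/2 = 1/2
No assignment yields a value below 1/2, so this is the minimum.

1/2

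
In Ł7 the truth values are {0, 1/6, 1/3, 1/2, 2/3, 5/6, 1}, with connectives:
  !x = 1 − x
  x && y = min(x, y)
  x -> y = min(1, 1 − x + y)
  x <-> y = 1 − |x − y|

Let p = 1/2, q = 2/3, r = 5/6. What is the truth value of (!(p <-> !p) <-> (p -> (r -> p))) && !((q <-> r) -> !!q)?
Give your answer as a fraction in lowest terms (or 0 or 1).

!p = !1/2 = 1/2
p <-> !p = 1/2 <-> 1/2 = 1
!(p <-> !p) = !1 = 0
r -> p = 5/6 -> 1/2 = 2/3
p -> (r -> p) = 1/2 -> 2/3 = 1
!(p <-> !p) <-> (p -> (r -> p)) = 0 <-> 1 = 0
q <-> r = 2/3 <-> 5/6 = 5/6
!q = !2/3 = 1/3
!!q = !1/3 = 2/3
(q <-> r) -> !!q = 5/6 -> 2/3 = 5/6
!((q <-> r) -> !!q) = !5/6 = 1/6
(!(p <-> !p) <-> (p -> (r -> p))) && !((q <-> r) -> !!q) = 0 && 1/6 = 0

0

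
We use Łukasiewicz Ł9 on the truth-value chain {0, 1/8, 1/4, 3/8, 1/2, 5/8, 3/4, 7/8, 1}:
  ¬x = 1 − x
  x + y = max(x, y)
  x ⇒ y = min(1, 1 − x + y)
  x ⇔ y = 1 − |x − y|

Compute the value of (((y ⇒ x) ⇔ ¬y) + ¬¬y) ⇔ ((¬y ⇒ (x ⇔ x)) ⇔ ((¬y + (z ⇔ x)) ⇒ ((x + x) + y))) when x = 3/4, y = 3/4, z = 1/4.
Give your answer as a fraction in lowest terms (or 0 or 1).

y ⇒ x = 3/4 ⇒ 3/4 = 1
¬y = ¬3/4 = 1/4
(y ⇒ x) ⇔ ¬y = 1 ⇔ 1/4 = 1/4
¬y = ¬3/4 = 1/4
¬¬y = ¬1/4 = 3/4
((y ⇒ x) ⇔ ¬y) + ¬¬y = 1/4 + 3/4 = 3/4
¬y = ¬3/4 = 1/4
x ⇔ x = 3/4 ⇔ 3/4 = 1
¬y ⇒ (x ⇔ x) = 1/4 ⇒ 1 = 1
¬y = ¬3/4 = 1/4
z ⇔ x = 1/4 ⇔ 3/4 = 1/2
¬y + (z ⇔ x) = 1/4 + 1/2 = 1/2
x + x = 3/4 + 3/4 = 3/4
(x + x) + y = 3/4 + 3/4 = 3/4
(¬y + (z ⇔ x)) ⇒ ((x + x) + y) = 1/2 ⇒ 3/4 = 1
(¬y ⇒ (x ⇔ x)) ⇔ ((¬y + (z ⇔ x)) ⇒ ((x + x) + y)) = 1 ⇔ 1 = 1
(((y ⇒ x) ⇔ ¬y) + ¬¬y) ⇔ ((¬y ⇒ (x ⇔ x)) ⇔ ((¬y + (z ⇔ x)) ⇒ ((x + x) + y))) = 3/4 ⇔ 1 = 3/4

3/4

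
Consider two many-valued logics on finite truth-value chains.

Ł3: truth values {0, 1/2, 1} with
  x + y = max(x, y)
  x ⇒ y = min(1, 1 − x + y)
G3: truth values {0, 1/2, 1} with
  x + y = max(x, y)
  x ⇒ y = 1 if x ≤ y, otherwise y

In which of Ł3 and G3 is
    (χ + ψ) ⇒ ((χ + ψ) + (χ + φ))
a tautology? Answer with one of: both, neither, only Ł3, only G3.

both

In Ł3: every assignment gives 1 — tautology.
In G3: every assignment gives 1 — tautology.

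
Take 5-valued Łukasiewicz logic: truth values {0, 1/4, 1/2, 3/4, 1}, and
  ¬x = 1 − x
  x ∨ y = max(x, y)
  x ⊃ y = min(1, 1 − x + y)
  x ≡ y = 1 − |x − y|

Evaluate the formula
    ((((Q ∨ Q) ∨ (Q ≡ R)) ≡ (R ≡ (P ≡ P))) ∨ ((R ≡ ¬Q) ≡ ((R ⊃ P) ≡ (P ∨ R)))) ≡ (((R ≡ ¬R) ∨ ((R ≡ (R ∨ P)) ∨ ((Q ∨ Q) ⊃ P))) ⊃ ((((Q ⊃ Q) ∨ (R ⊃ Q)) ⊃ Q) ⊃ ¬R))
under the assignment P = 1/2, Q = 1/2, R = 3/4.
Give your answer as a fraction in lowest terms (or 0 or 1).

3/4

Q ∨ Q = 1/2 ∨ 1/2 = 1/2
Q ≡ R = 1/2 ≡ 3/4 = 3/4
(Q ∨ Q) ∨ (Q ≡ R) = 1/2 ∨ 3/4 = 3/4
P ≡ P = 1/2 ≡ 1/2 = 1
R ≡ (P ≡ P) = 3/4 ≡ 1 = 3/4
((Q ∨ Q) ∨ (Q ≡ R)) ≡ (R ≡ (P ≡ P)) = 3/4 ≡ 3/4 = 1
¬Q = ¬1/2 = 1/2
R ≡ ¬Q = 3/4 ≡ 1/2 = 3/4
R ⊃ P = 3/4 ⊃ 1/2 = 3/4
P ∨ R = 1/2 ∨ 3/4 = 3/4
(R ⊃ P) ≡ (P ∨ R) = 3/4 ≡ 3/4 = 1
(R ≡ ¬Q) ≡ ((R ⊃ P) ≡ (P ∨ R)) = 3/4 ≡ 1 = 3/4
(((Q ∨ Q) ∨ (Q ≡ R)) ≡ (R ≡ (P ≡ P))) ∨ ((R ≡ ¬Q) ≡ ((R ⊃ P) ≡ (P ∨ R))) = 1 ∨ 3/4 = 1
¬R = ¬3/4 = 1/4
R ≡ ¬R = 3/4 ≡ 1/4 = 1/2
R ∨ P = 3/4 ∨ 1/2 = 3/4
R ≡ (R ∨ P) = 3/4 ≡ 3/4 = 1
Q ∨ Q = 1/2 ∨ 1/2 = 1/2
(Q ∨ Q) ⊃ P = 1/2 ⊃ 1/2 = 1
(R ≡ (R ∨ P)) ∨ ((Q ∨ Q) ⊃ P) = 1 ∨ 1 = 1
(R ≡ ¬R) ∨ ((R ≡ (R ∨ P)) ∨ ((Q ∨ Q) ⊃ P)) = 1/2 ∨ 1 = 1
Q ⊃ Q = 1/2 ⊃ 1/2 = 1
R ⊃ Q = 3/4 ⊃ 1/2 = 3/4
(Q ⊃ Q) ∨ (R ⊃ Q) = 1 ∨ 3/4 = 1
((Q ⊃ Q) ∨ (R ⊃ Q)) ⊃ Q = 1 ⊃ 1/2 = 1/2
¬R = ¬3/4 = 1/4
(((Q ⊃ Q) ∨ (R ⊃ Q)) ⊃ Q) ⊃ ¬R = 1/2 ⊃ 1/4 = 3/4
((R ≡ ¬R) ∨ ((R ≡ (R ∨ P)) ∨ ((Q ∨ Q) ⊃ P))) ⊃ ((((Q ⊃ Q) ∨ (R ⊃ Q)) ⊃ Q) ⊃ ¬R) = 1 ⊃ 3/4 = 3/4
((((Q ∨ Q) ∨ (Q ≡ R)) ≡ (R ≡ (P ≡ P))) ∨ ((R ≡ ¬Q) ≡ ((R ⊃ P) ≡ (P ∨ R)))) ≡ (((R ≡ ¬R) ∨ ((R ≡ (R ∨ P)) ∨ ((Q ∨ Q) ⊃ P))) ⊃ ((((Q ⊃ Q) ∨ (R ⊃ Q)) ⊃ Q) ⊃ ¬R)) = 1 ≡ 3/4 = 3/4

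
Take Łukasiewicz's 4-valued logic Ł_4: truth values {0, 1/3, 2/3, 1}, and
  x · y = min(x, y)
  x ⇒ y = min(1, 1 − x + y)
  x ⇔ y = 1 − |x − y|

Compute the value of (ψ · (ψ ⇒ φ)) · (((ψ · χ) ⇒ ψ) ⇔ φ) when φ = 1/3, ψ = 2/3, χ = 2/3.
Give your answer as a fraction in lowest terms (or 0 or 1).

1/3

ψ ⇒ φ = 2/3 ⇒ 1/3 = 2/3
ψ · (ψ ⇒ φ) = 2/3 · 2/3 = 2/3
ψ · χ = 2/3 · 2/3 = 2/3
(ψ · χ) ⇒ ψ = 2/3 ⇒ 2/3 = 1
((ψ · χ) ⇒ ψ) ⇔ φ = 1 ⇔ 1/3 = 1/3
(ψ · (ψ ⇒ φ)) · (((ψ · χ) ⇒ ψ) ⇔ φ) = 2/3 · 1/3 = 1/3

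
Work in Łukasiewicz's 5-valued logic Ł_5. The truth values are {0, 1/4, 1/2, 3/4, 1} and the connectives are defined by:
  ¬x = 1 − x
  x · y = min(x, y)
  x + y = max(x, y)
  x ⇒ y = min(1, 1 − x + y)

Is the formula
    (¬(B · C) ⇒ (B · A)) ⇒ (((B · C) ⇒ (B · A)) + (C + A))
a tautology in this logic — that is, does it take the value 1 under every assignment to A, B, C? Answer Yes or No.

Counterexample: take A = 1/4, B = 3/4, C = 3/4.
B · C = 3/4 · 3/4 = 3/4
¬(B · C) = ¬3/4 = 1/4
B · A = 3/4 · 1/4 = 1/4
¬(B · C) ⇒ (B · A) = 1/4 ⇒ 1/4 = 1
B · C = 3/4 · 3/4 = 3/4
B · A = 3/4 · 1/4 = 1/4
(B · C) ⇒ (B · A) = 3/4 ⇒ 1/4 = 1/2
C + A = 3/4 + 1/4 = 3/4
((B · C) ⇒ (B · A)) + (C + A) = 1/2 + 3/4 = 3/4
(¬(B · C) ⇒ (B · A)) ⇒ (((B · C) ⇒ (B · A)) + (C + A)) = 1 ⇒ 3/4 = 3/4
This gives 3/4 ≠ 1.

No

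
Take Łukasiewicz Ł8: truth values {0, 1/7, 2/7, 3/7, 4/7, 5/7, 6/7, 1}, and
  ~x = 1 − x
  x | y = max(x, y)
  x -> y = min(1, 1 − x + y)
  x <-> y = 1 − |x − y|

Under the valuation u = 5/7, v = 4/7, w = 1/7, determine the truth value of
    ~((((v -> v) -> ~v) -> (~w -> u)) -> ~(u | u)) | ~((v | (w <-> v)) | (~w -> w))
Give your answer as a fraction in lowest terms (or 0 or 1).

v -> v = 4/7 -> 4/7 = 1
~v = ~4/7 = 3/7
(v -> v) -> ~v = 1 -> 3/7 = 3/7
~w = ~1/7 = 6/7
~w -> u = 6/7 -> 5/7 = 6/7
((v -> v) -> ~v) -> (~w -> u) = 3/7 -> 6/7 = 1
u | u = 5/7 | 5/7 = 5/7
~(u | u) = ~5/7 = 2/7
(((v -> v) -> ~v) -> (~w -> u)) -> ~(u | u) = 1 -> 2/7 = 2/7
~((((v -> v) -> ~v) -> (~w -> u)) -> ~(u | u)) = ~2/7 = 5/7
w <-> v = 1/7 <-> 4/7 = 4/7
v | (w <-> v) = 4/7 | 4/7 = 4/7
~w = ~1/7 = 6/7
~w -> w = 6/7 -> 1/7 = 2/7
(v | (w <-> v)) | (~w -> w) = 4/7 | 2/7 = 4/7
~((v | (w <-> v)) | (~w -> w)) = ~4/7 = 3/7
~((((v -> v) -> ~v) -> (~w -> u)) -> ~(u | u)) | ~((v | (w <-> v)) | (~w -> w)) = 5/7 | 3/7 = 5/7

5/7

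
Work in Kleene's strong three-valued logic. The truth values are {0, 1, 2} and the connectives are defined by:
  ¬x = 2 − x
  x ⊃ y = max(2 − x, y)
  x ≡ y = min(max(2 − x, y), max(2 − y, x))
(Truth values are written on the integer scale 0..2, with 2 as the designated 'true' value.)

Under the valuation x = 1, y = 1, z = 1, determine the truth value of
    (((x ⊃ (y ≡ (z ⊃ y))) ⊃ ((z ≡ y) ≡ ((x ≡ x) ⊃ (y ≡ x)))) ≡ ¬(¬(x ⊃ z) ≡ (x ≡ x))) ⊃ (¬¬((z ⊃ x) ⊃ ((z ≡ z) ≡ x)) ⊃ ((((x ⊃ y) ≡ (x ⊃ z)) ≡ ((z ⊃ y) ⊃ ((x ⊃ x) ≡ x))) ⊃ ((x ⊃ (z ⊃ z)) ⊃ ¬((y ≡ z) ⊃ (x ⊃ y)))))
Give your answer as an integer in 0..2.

1

z ⊃ y = 1 ⊃ 1 = 1
y ≡ (z ⊃ y) = 1 ≡ 1 = 1
x ⊃ (y ≡ (z ⊃ y)) = 1 ⊃ 1 = 1
z ≡ y = 1 ≡ 1 = 1
x ≡ x = 1 ≡ 1 = 1
y ≡ x = 1 ≡ 1 = 1
(x ≡ x) ⊃ (y ≡ x) = 1 ⊃ 1 = 1
(z ≡ y) ≡ ((x ≡ x) ⊃ (y ≡ x)) = 1 ≡ 1 = 1
(x ⊃ (y ≡ (z ⊃ y))) ⊃ ((z ≡ y) ≡ ((x ≡ x) ⊃ (y ≡ x))) = 1 ⊃ 1 = 1
x ⊃ z = 1 ⊃ 1 = 1
¬(x ⊃ z) = ¬1 = 1
x ≡ x = 1 ≡ 1 = 1
¬(x ⊃ z) ≡ (x ≡ x) = 1 ≡ 1 = 1
¬(¬(x ⊃ z) ≡ (x ≡ x)) = ¬1 = 1
((x ⊃ (y ≡ (z ⊃ y))) ⊃ ((z ≡ y) ≡ ((x ≡ x) ⊃ (y ≡ x)))) ≡ ¬(¬(x ⊃ z) ≡ (x ≡ x)) = 1 ≡ 1 = 1
z ⊃ x = 1 ⊃ 1 = 1
z ≡ z = 1 ≡ 1 = 1
(z ≡ z) ≡ x = 1 ≡ 1 = 1
(z ⊃ x) ⊃ ((z ≡ z) ≡ x) = 1 ⊃ 1 = 1
¬((z ⊃ x) ⊃ ((z ≡ z) ≡ x)) = ¬1 = 1
¬¬((z ⊃ x) ⊃ ((z ≡ z) ≡ x)) = ¬1 = 1
x ⊃ y = 1 ⊃ 1 = 1
x ⊃ z = 1 ⊃ 1 = 1
(x ⊃ y) ≡ (x ⊃ z) = 1 ≡ 1 = 1
z ⊃ y = 1 ⊃ 1 = 1
x ⊃ x = 1 ⊃ 1 = 1
(x ⊃ x) ≡ x = 1 ≡ 1 = 1
(z ⊃ y) ⊃ ((x ⊃ x) ≡ x) = 1 ⊃ 1 = 1
((x ⊃ y) ≡ (x ⊃ z)) ≡ ((z ⊃ y) ⊃ ((x ⊃ x) ≡ x)) = 1 ≡ 1 = 1
z ⊃ z = 1 ⊃ 1 = 1
x ⊃ (z ⊃ z) = 1 ⊃ 1 = 1
y ≡ z = 1 ≡ 1 = 1
x ⊃ y = 1 ⊃ 1 = 1
(y ≡ z) ⊃ (x ⊃ y) = 1 ⊃ 1 = 1
¬((y ≡ z) ⊃ (x ⊃ y)) = ¬1 = 1
(x ⊃ (z ⊃ z)) ⊃ ¬((y ≡ z) ⊃ (x ⊃ y)) = 1 ⊃ 1 = 1
(((x ⊃ y) ≡ (x ⊃ z)) ≡ ((z ⊃ y) ⊃ ((x ⊃ x) ≡ x))) ⊃ ((x ⊃ (z ⊃ z)) ⊃ ¬((y ≡ z) ⊃ (x ⊃ y))) = 1 ⊃ 1 = 1
¬¬((z ⊃ x) ⊃ ((z ≡ z) ≡ x)) ⊃ ((((x ⊃ y) ≡ (x ⊃ z)) ≡ ((z ⊃ y) ⊃ ((x ⊃ x) ≡ x))) ⊃ ((x ⊃ (z ⊃ z)) ⊃ ¬((y ≡ z) ⊃ (x ⊃ y)))) = 1 ⊃ 1 = 1
(((x ⊃ (y ≡ (z ⊃ y))) ⊃ ((z ≡ y) ≡ ((x ≡ x) ⊃ (y ≡ x)))) ≡ ¬(¬(x ⊃ z) ≡ (x ≡ x))) ⊃ (¬¬((z ⊃ x) ⊃ ((z ≡ z) ≡ x)) ⊃ ((((x ⊃ y) ≡ (x ⊃ z)) ≡ ((z ⊃ y) ⊃ ((x ⊃ x) ≡ x))) ⊃ ((x ⊃ (z ⊃ z)) ⊃ ¬((y ≡ z) ⊃ (x ⊃ y))))) = 1 ⊃ 1 = 1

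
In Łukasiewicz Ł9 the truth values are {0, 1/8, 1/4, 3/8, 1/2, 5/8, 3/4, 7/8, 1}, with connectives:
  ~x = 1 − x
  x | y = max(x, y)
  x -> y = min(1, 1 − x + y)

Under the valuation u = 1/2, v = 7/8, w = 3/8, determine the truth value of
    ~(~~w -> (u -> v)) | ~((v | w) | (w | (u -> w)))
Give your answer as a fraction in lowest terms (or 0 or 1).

1/8

~w = ~3/8 = 5/8
~~w = ~5/8 = 3/8
u -> v = 1/2 -> 7/8 = 1
~~w -> (u -> v) = 3/8 -> 1 = 1
~(~~w -> (u -> v)) = ~1 = 0
v | w = 7/8 | 3/8 = 7/8
u -> w = 1/2 -> 3/8 = 7/8
w | (u -> w) = 3/8 | 7/8 = 7/8
(v | w) | (w | (u -> w)) = 7/8 | 7/8 = 7/8
~((v | w) | (w | (u -> w))) = ~7/8 = 1/8
~(~~w -> (u -> v)) | ~((v | w) | (w | (u -> w))) = 0 | 1/8 = 1/8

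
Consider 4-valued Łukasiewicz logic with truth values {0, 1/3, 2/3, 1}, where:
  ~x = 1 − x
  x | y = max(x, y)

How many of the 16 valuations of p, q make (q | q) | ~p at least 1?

7

p = 0, q = 0 ↦ 1  ≥
p = 0, q = 1/3 ↦ 1  ≥
p = 0, q = 2/3 ↦ 1  ≥
p = 0, q = 1 ↦ 1  ≥
p = 1/3, q = 0 ↦ 2/3  <
p = 1/3, q = 1/3 ↦ 2/3  <
p = 1/3, q = 2/3 ↦ 2/3  <
p = 1/3, q = 1 ↦ 1  ≥
p = 2/3, q = 0 ↦ 1/3  <
p = 2/3, q = 1/3 ↦ 1/3  <
p = 2/3, q = 2/3 ↦ 2/3  <
p = 2/3, q = 1 ↦ 1  ≥
p = 1, q = 0 ↦ 0  <
p = 1, q = 1/3 ↦ 1/3  <
p = 1, q = 2/3 ↦ 2/3  <
p = 1, q = 1 ↦ 1  ≥
So 7 of the 16 assignments meet the threshold.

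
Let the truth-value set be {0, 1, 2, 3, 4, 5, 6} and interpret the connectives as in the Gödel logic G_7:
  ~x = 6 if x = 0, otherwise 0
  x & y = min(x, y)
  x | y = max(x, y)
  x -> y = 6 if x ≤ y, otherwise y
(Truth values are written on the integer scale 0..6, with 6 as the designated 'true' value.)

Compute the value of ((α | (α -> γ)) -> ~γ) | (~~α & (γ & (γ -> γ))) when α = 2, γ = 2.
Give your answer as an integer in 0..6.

α -> γ = 2 -> 2 = 6
α | (α -> γ) = 2 | 6 = 6
~γ = ~2 = 0
(α | (α -> γ)) -> ~γ = 6 -> 0 = 0
~α = ~2 = 0
~~α = ~0 = 6
γ -> γ = 2 -> 2 = 6
γ & (γ -> γ) = 2 & 6 = 2
~~α & (γ & (γ -> γ)) = 6 & 2 = 2
((α | (α -> γ)) -> ~γ) | (~~α & (γ & (γ -> γ))) = 0 | 2 = 2

2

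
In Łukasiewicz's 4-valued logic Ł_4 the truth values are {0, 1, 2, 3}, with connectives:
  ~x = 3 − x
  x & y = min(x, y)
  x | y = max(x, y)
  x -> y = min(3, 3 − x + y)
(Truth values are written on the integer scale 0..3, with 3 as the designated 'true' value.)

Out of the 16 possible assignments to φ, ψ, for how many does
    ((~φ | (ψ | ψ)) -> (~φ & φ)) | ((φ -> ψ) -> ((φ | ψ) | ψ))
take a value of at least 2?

14

φ = 0, ψ = 0 ↦ 0  <
φ = 0, ψ = 1 ↦ 1  <
φ = 0, ψ = 2 ↦ 2  ≥
φ = 0, ψ = 3 ↦ 3  ≥
φ = 1, ψ = 0 ↦ 2  ≥
φ = 1, ψ = 1 ↦ 2  ≥
φ = 1, ψ = 2 ↦ 2  ≥
φ = 1, ψ = 3 ↦ 3  ≥
φ = 2, ψ = 0 ↦ 3  ≥
φ = 2, ψ = 1 ↦ 3  ≥
φ = 2, ψ = 2 ↦ 2  ≥
φ = 2, ψ = 3 ↦ 3  ≥
φ = 3, ψ = 0 ↦ 3  ≥
φ = 3, ψ = 1 ↦ 3  ≥
φ = 3, ψ = 2 ↦ 3  ≥
φ = 3, ψ = 3 ↦ 3  ≥
So 14 of the 16 assignments meet the threshold.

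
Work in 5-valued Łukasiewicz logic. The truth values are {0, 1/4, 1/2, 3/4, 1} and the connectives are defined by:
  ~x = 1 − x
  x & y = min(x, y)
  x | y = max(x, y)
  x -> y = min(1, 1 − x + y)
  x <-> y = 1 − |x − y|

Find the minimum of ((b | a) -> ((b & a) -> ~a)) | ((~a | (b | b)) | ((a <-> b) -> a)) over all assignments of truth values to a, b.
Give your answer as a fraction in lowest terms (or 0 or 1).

Take a = 3/4, b = 3/4:
b | a = 3/4 | 3/4 = 3/4
b & a = 3/4 & 3/4 = 3/4
~a = ~3/4 = 1/4
(b & a) -> ~a = 3/4 -> 1/4 = 1/2
(b | a) -> ((b & a) -> ~a) = 3/4 -> 1/2 = 3/4
~a = ~3/4 = 1/4
b | b = 3/4 | 3/4 = 3/4
~a | (b | b) = 1/4 | 3/4 = 3/4
a <-> b = 3/4 <-> 3/4 = 1
(a <-> b) -> a = 1 -> 3/4 = 3/4
(~a | (b | b)) | ((a <-> b) -> a) = 3/4 | 3/4 = 3/4
((b | a) -> ((b & a) -> ~a)) | ((~a | (b | b)) | ((a <-> b) -> a)) = 3/4 | 3/4 = 3/4
No assignment yields a value below 3/4, so this is the minimum.

3/4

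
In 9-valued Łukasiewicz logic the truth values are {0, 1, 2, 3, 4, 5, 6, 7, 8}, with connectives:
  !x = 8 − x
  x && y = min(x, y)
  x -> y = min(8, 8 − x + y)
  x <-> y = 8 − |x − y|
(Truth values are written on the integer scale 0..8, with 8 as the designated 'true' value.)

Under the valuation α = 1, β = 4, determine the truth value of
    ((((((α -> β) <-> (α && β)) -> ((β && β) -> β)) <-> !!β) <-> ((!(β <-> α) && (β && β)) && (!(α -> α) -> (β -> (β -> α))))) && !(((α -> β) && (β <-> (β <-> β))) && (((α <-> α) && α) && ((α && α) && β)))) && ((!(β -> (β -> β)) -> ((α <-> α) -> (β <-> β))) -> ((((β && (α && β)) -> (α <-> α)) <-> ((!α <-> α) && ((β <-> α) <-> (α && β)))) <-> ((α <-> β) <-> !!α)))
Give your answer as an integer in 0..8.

6

α -> β = 1 -> 4 = 8
α && β = 1 && 4 = 1
(α -> β) <-> (α && β) = 8 <-> 1 = 1
β && β = 4 && 4 = 4
(β && β) -> β = 4 -> 4 = 8
((α -> β) <-> (α && β)) -> ((β && β) -> β) = 1 -> 8 = 8
!β = !4 = 4
!!β = !4 = 4
(((α -> β) <-> (α && β)) -> ((β && β) -> β)) <-> !!β = 8 <-> 4 = 4
β <-> α = 4 <-> 1 = 5
!(β <-> α) = !5 = 3
β && β = 4 && 4 = 4
!(β <-> α) && (β && β) = 3 && 4 = 3
α -> α = 1 -> 1 = 8
!(α -> α) = !8 = 0
β -> α = 4 -> 1 = 5
β -> (β -> α) = 4 -> 5 = 8
!(α -> α) -> (β -> (β -> α)) = 0 -> 8 = 8
(!(β <-> α) && (β && β)) && (!(α -> α) -> (β -> (β -> α))) = 3 && 8 = 3
((((α -> β) <-> (α && β)) -> ((β && β) -> β)) <-> !!β) <-> ((!(β <-> α) && (β && β)) && (!(α -> α) -> (β -> (β -> α)))) = 4 <-> 3 = 7
α -> β = 1 -> 4 = 8
β <-> β = 4 <-> 4 = 8
β <-> (β <-> β) = 4 <-> 8 = 4
(α -> β) && (β <-> (β <-> β)) = 8 && 4 = 4
α <-> α = 1 <-> 1 = 8
(α <-> α) && α = 8 && 1 = 1
α && α = 1 && 1 = 1
(α && α) && β = 1 && 4 = 1
((α <-> α) && α) && ((α && α) && β) = 1 && 1 = 1
((α -> β) && (β <-> (β <-> β))) && (((α <-> α) && α) && ((α && α) && β)) = 4 && 1 = 1
!(((α -> β) && (β <-> (β <-> β))) && (((α <-> α) && α) && ((α && α) && β))) = !1 = 7
(((((α -> β) <-> (α && β)) -> ((β && β) -> β)) <-> !!β) <-> ((!(β <-> α) && (β && β)) && (!(α -> α) -> (β -> (β -> α))))) && !(((α -> β) && (β <-> (β <-> β))) && (((α <-> α) && α) && ((α && α) && β))) = 7 && 7 = 7
β -> β = 4 -> 4 = 8
β -> (β -> β) = 4 -> 8 = 8
!(β -> (β -> β)) = !8 = 0
α <-> α = 1 <-> 1 = 8
β <-> β = 4 <-> 4 = 8
(α <-> α) -> (β <-> β) = 8 -> 8 = 8
!(β -> (β -> β)) -> ((α <-> α) -> (β <-> β)) = 0 -> 8 = 8
α && β = 1 && 4 = 1
β && (α && β) = 4 && 1 = 1
α <-> α = 1 <-> 1 = 8
(β && (α && β)) -> (α <-> α) = 1 -> 8 = 8
!α = !1 = 7
!α <-> α = 7 <-> 1 = 2
β <-> α = 4 <-> 1 = 5
α && β = 1 && 4 = 1
(β <-> α) <-> (α && β) = 5 <-> 1 = 4
(!α <-> α) && ((β <-> α) <-> (α && β)) = 2 && 4 = 2
((β && (α && β)) -> (α <-> α)) <-> ((!α <-> α) && ((β <-> α) <-> (α && β))) = 8 <-> 2 = 2
α <-> β = 1 <-> 4 = 5
!α = !1 = 7
!!α = !7 = 1
(α <-> β) <-> !!α = 5 <-> 1 = 4
(((β && (α && β)) -> (α <-> α)) <-> ((!α <-> α) && ((β <-> α) <-> (α && β)))) <-> ((α <-> β) <-> !!α) = 2 <-> 4 = 6
(!(β -> (β -> β)) -> ((α <-> α) -> (β <-> β))) -> ((((β && (α && β)) -> (α <-> α)) <-> ((!α <-> α) && ((β <-> α) <-> (α && β)))) <-> ((α <-> β) <-> !!α)) = 8 -> 6 = 6
((((((α -> β) <-> (α && β)) -> ((β && β) -> β)) <-> !!β) <-> ((!(β <-> α) && (β && β)) && (!(α -> α) -> (β -> (β -> α))))) && !(((α -> β) && (β <-> (β <-> β))) && (((α <-> α) && α) && ((α && α) && β)))) && ((!(β -> (β -> β)) -> ((α <-> α) -> (β <-> β))) -> ((((β && (α && β)) -> (α <-> α)) <-> ((!α <-> α) && ((β <-> α) <-> (α && β)))) <-> ((α <-> β) <-> !!α))) = 7 && 6 = 6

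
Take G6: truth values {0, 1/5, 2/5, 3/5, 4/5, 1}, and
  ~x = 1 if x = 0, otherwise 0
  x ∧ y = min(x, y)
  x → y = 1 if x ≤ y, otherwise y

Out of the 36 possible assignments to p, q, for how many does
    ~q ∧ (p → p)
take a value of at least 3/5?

6

value 1: 6 assignments (counts)
value 0: 30 assignments
So 6 of the 36 assignments meet the threshold.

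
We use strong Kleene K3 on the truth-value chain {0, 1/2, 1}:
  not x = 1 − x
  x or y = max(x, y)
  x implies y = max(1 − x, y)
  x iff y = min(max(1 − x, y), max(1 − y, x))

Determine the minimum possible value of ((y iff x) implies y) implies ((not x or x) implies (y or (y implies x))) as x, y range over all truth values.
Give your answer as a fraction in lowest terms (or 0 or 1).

1/2

Take x = 0, y = 1/2:
y iff x = 1/2 iff 0 = 1/2
(y iff x) implies y = 1/2 implies 1/2 = 1/2
not x = not 0 = 1
not x or x = 1 or 0 = 1
y implies x = 1/2 implies 0 = 1/2
y or (y implies x) = 1/2 or 1/2 = 1/2
(not x or x) implies (y or (y implies x)) = 1 implies 1/2 = 1/2
((y iff x) implies y) implies ((not x or x) implies (y or (y implies x))) = 1/2 implies 1/2 = 1/2
No assignment yields a value below 1/2, so this is the minimum.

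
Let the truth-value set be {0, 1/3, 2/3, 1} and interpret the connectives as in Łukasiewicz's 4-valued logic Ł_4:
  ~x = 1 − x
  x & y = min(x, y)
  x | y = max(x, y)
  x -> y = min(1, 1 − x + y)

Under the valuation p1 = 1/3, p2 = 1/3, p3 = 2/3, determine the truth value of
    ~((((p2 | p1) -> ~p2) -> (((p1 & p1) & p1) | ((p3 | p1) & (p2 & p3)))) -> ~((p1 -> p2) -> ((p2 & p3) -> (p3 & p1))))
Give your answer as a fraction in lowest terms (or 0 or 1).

1/3

p2 | p1 = 1/3 | 1/3 = 1/3
~p2 = ~1/3 = 2/3
(p2 | p1) -> ~p2 = 1/3 -> 2/3 = 1
p1 & p1 = 1/3 & 1/3 = 1/3
(p1 & p1) & p1 = 1/3 & 1/3 = 1/3
p3 | p1 = 2/3 | 1/3 = 2/3
p2 & p3 = 1/3 & 2/3 = 1/3
(p3 | p1) & (p2 & p3) = 2/3 & 1/3 = 1/3
((p1 & p1) & p1) | ((p3 | p1) & (p2 & p3)) = 1/3 | 1/3 = 1/3
((p2 | p1) -> ~p2) -> (((p1 & p1) & p1) | ((p3 | p1) & (p2 & p3))) = 1 -> 1/3 = 1/3
p1 -> p2 = 1/3 -> 1/3 = 1
p2 & p3 = 1/3 & 2/3 = 1/3
p3 & p1 = 2/3 & 1/3 = 1/3
(p2 & p3) -> (p3 & p1) = 1/3 -> 1/3 = 1
(p1 -> p2) -> ((p2 & p3) -> (p3 & p1)) = 1 -> 1 = 1
~((p1 -> p2) -> ((p2 & p3) -> (p3 & p1))) = ~1 = 0
(((p2 | p1) -> ~p2) -> (((p1 & p1) & p1) | ((p3 | p1) & (p2 & p3)))) -> ~((p1 -> p2) -> ((p2 & p3) -> (p3 & p1))) = 1/3 -> 0 = 2/3
~((((p2 | p1) -> ~p2) -> (((p1 & p1) & p1) | ((p3 | p1) & (p2 & p3)))) -> ~((p1 -> p2) -> ((p2 & p3) -> (p3 & p1)))) = ~2/3 = 1/3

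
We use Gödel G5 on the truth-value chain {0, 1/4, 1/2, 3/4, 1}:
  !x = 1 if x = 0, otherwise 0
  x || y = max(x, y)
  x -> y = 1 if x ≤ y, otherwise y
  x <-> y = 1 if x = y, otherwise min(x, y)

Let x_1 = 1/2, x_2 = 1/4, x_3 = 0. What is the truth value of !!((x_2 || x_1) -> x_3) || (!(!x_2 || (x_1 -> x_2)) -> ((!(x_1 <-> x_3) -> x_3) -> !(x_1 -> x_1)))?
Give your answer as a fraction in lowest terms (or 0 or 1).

1

x_2 || x_1 = 1/4 || 1/2 = 1/2
(x_2 || x_1) -> x_3 = 1/2 -> 0 = 0
!((x_2 || x_1) -> x_3) = !0 = 1
!!((x_2 || x_1) -> x_3) = !1 = 0
!x_2 = !1/4 = 0
x_1 -> x_2 = 1/2 -> 1/4 = 1/4
!x_2 || (x_1 -> x_2) = 0 || 1/4 = 1/4
!(!x_2 || (x_1 -> x_2)) = !1/4 = 0
x_1 <-> x_3 = 1/2 <-> 0 = 0
!(x_1 <-> x_3) = !0 = 1
!(x_1 <-> x_3) -> x_3 = 1 -> 0 = 0
x_1 -> x_1 = 1/2 -> 1/2 = 1
!(x_1 -> x_1) = !1 = 0
(!(x_1 <-> x_3) -> x_3) -> !(x_1 -> x_1) = 0 -> 0 = 1
!(!x_2 || (x_1 -> x_2)) -> ((!(x_1 <-> x_3) -> x_3) -> !(x_1 -> x_1)) = 0 -> 1 = 1
!!((x_2 || x_1) -> x_3) || (!(!x_2 || (x_1 -> x_2)) -> ((!(x_1 <-> x_3) -> x_3) -> !(x_1 -> x_1))) = 0 || 1 = 1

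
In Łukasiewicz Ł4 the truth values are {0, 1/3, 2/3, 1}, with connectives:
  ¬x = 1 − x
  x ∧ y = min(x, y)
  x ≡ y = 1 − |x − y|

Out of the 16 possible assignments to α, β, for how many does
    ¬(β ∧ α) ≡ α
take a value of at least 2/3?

α = 0, β = 0 ↦ 0  <
α = 0, β = 1/3 ↦ 0  <
α = 0, β = 2/3 ↦ 0  <
α = 0, β = 1 ↦ 0  <
α = 1/3, β = 0 ↦ 1/3  <
α = 1/3, β = 1/3 ↦ 2/3  ≥
α = 1/3, β = 2/3 ↦ 2/3  ≥
α = 1/3, β = 1 ↦ 2/3  ≥
α = 2/3, β = 0 ↦ 2/3  ≥
α = 2/3, β = 1/3 ↦ 1  ≥
α = 2/3, β = 2/3 ↦ 2/3  ≥
α = 2/3, β = 1 ↦ 2/3  ≥
α = 1, β = 0 ↦ 1  ≥
α = 1, β = 1/3 ↦ 2/3  ≥
α = 1, β = 2/3 ↦ 1/3  <
α = 1, β = 1 ↦ 0  <
So 9 of the 16 assignments meet the threshold.

9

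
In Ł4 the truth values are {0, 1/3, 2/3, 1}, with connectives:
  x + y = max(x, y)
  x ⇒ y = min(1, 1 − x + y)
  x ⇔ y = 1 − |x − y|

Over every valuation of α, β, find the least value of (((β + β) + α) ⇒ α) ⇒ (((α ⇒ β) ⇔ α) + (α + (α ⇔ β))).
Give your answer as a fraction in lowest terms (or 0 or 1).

Take α = 1/3, β = 0:
β + β = 0 + 0 = 0
(β + β) + α = 0 + 1/3 = 1/3
((β + β) + α) ⇒ α = 1/3 ⇒ 1/3 = 1
α ⇒ β = 1/3 ⇒ 0 = 2/3
(α ⇒ β) ⇔ α = 2/3 ⇔ 1/3 = 2/3
α ⇔ β = 1/3 ⇔ 0 = 2/3
α + (α ⇔ β) = 1/3 + 2/3 = 2/3
((α ⇒ β) ⇔ α) + (α + (α ⇔ β)) = 2/3 + 2/3 = 2/3
(((β + β) + α) ⇒ α) ⇒ (((α ⇒ β) ⇔ α) + (α + (α ⇔ β))) = 1 ⇒ 2/3 = 2/3
No assignment yields a value below 2/3, so this is the minimum.

2/3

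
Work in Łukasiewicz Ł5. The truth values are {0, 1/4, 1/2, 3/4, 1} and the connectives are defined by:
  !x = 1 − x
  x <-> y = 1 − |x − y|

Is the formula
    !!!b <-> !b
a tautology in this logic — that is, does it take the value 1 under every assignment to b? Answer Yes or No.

b = 0 ↦ 1
b = 1/4 ↦ 1
b = 1/2 ↦ 1
b = 3/4 ↦ 1
b = 1 ↦ 1
Every assignment gives a value ≥ 1.

Yes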